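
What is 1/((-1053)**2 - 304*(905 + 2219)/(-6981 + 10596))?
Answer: 3615/4007394839 ≈ 9.0208e-7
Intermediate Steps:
1/((-1053)**2 - 304*(905 + 2219)/(-6981 + 10596)) = 1/(1108809 - 949696/3615) = 1/(4007394839/3615) = 3615/4007394839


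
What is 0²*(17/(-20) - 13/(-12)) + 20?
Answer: 20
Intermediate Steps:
0²*(17/(-20) - 13/(-12)) + 20 = 0*(17*(-1/20) - 13*(-1/12)) + 20 = 0*(-17/20 + 13/12) + 20 = 0*(7/30) + 20 = 0 + 20 = 20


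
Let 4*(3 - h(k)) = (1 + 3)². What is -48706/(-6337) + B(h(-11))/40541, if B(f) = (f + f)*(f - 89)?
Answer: 1975730606/256908317 ≈ 7.6904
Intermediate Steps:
h(k) = -1 (h(k) = 3 - (1 + 3)²/4 = 3 - ¼*4² = 3 - ¼*16 = 3 - 4 = -1)
B(f) = 2*f*(-89 + f) (B(f) = (2*f)*(-89 + f) = 2*f*(-89 + f))
-48706/(-6337) + B(h(-11))/40541 = -48706/(-6337) + (2*(-1)*(-89 - 1))/40541 = -48706*(-1/6337) + (2*(-1)*(-90))*(1/40541) = 48706/6337 + 180*(1/40541) = 48706/6337 + 180/40541 = 1975730606/256908317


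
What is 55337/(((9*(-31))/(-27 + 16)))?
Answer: 608707/279 ≈ 2181.7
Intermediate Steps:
55337/(((9*(-31))/(-27 + 16))) = 55337/((-279/(-11))) = 55337/((-279*(-1/11))) = 55337/(279/11) = 55337*(11/279) = 608707/279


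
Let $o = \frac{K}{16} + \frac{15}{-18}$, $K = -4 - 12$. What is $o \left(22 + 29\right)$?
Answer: $- \frac{187}{2} \approx -93.5$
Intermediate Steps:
$K = -16$ ($K = -4 - 12 = -16$)
$o = - \frac{11}{6}$ ($o = - \frac{16}{16} + \frac{15}{-18} = \left(-16\right) \frac{1}{16} + 15 \left(- \frac{1}{18}\right) = -1 - \frac{5}{6} = - \frac{11}{6} \approx -1.8333$)
$o \left(22 + 29\right) = - \frac{11 \left(22 + 29\right)}{6} = \left(- \frac{11}{6}\right) 51 = - \frac{187}{2}$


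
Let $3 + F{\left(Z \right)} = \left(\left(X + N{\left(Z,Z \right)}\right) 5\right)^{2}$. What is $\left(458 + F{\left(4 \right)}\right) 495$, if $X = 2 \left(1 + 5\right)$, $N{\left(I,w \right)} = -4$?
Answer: $1017225$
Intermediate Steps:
$X = 12$ ($X = 2 \cdot 6 = 12$)
$F{\left(Z \right)} = 1597$ ($F{\left(Z \right)} = -3 + \left(\left(12 - 4\right) 5\right)^{2} = -3 + \left(8 \cdot 5\right)^{2} = -3 + 40^{2} = -3 + 1600 = 1597$)
$\left(458 + F{\left(4 \right)}\right) 495 = \left(458 + 1597\right) 495 = 2055 \cdot 495 = 1017225$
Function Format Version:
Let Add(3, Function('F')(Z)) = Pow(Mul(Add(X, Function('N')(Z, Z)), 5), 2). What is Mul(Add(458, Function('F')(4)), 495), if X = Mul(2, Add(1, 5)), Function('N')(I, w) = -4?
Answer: 1017225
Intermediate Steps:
X = 12 (X = Mul(2, 6) = 12)
Function('F')(Z) = 1597 (Function('F')(Z) = Add(-3, Pow(Mul(Add(12, -4), 5), 2)) = Add(-3, Pow(Mul(8, 5), 2)) = Add(-3, Pow(40, 2)) = Add(-3, 1600) = 1597)
Mul(Add(458, Function('F')(4)), 495) = Mul(Add(458, 1597), 495) = Mul(2055, 495) = 1017225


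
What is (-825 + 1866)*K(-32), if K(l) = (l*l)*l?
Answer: -34111488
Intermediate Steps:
K(l) = l³ (K(l) = l²*l = l³)
(-825 + 1866)*K(-32) = (-825 + 1866)*(-32)³ = 1041*(-32768) = -34111488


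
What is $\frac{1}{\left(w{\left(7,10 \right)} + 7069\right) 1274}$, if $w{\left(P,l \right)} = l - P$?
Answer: $\frac{1}{9009728} \approx 1.1099 \cdot 10^{-7}$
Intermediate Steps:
$\frac{1}{\left(w{\left(7,10 \right)} + 7069\right) 1274} = \frac{1}{\left(\left(10 - 7\right) + 7069\right) 1274} = \frac{1}{\left(10 - 7\right) + 7069} \cdot \frac{1}{1274} = \frac{1}{3 + 7069} \cdot \frac{1}{1274} = \frac{1}{7072} \cdot \frac{1}{1274} = \frac{1}{9009728}$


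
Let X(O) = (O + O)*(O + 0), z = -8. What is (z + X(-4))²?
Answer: 576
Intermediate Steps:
X(O) = 2*O² (X(O) = (2*O)*O = 2*O²)
(z + X(-4))² = (-8 + 2*(-4)²)² = (-8 + 2*16)² = (-8 + 32)² = 24² = 576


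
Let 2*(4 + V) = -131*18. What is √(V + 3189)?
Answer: √2006 ≈ 44.788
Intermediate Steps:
V = -1183 (V = -4 + (-131*18)/2 = -4 + (½)*(-2358) = -4 - 1179 = -1183)
√(V + 3189) = √(-1183 + 3189) = √2006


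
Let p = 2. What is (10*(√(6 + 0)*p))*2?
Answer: 40*√6 ≈ 97.980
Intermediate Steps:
(10*(√(6 + 0)*p))*2 = (10*(√(6 + 0)*2))*2 = (10*(√6*2))*2 = (10*(2*√6))*2 = (20*√6)*2 = 40*√6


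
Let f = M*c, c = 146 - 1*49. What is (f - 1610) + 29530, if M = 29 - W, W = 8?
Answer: 29957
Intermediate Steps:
M = 21 (M = 29 - 1*8 = 29 - 8 = 21)
c = 97 (c = 146 - 49 = 97)
f = 2037 (f = 21*97 = 2037)
(f - 1610) + 29530 = (2037 - 1610) + 29530 = 427 + 29530 = 29957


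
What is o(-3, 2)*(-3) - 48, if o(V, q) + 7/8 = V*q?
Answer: -219/8 ≈ -27.375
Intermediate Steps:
o(V, q) = -7/8 + V*q
o(-3, 2)*(-3) - 48 = (-7/8 - 3*2)*(-3) - 48 = (-7/8 - 6)*(-3) - 48 = -55/8*(-3) - 48 = 165/8 - 48 = -219/8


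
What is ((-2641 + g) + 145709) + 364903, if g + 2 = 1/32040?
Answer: 16275326761/32040 ≈ 5.0797e+5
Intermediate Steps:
g = -64079/32040 (g = -2 + 1/32040 = -64079/32040 ≈ -2.0000)
((-2641 + g) + 145709) + 364903 = ((-2641 - 64079/32040) + 145709) + 364903 = (-84681719/32040 + 145709) + 364903 = 4583834641/32040 + 364903 = 16275326761/32040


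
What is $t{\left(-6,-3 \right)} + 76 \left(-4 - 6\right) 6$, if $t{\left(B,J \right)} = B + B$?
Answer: $-4572$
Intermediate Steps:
$t{\left(B,J \right)} = 2 B$
$t{\left(-6,-3 \right)} + 76 \left(-4 - 6\right) 6 = 2 \left(-6\right) + 76 \left(-4 - 6\right) 6 = -12 + 76 \left(\left(-10\right) 6\right) = -12 + 76 \left(-60\right) = -12 - 4560 = -4572$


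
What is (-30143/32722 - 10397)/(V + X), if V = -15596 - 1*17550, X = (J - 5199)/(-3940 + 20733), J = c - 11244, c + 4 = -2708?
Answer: 5713663368161/18214371887626 ≈ 0.31369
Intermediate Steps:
c = -2712 (c = -4 - 2708 = -2712)
J = -13956 (J = -2712 - 11244 = -13956)
X = -19155/16793 (X = (-13956 - 5199)/(-3940 + 20733) = -19155/16793 ≈ -1.1407)
V = -33146 (V = -15596 - 17550 = -33146)
(-30143/32722 - 10397)/(V + X) = (-30143/32722 - 10397)/(-33146 - 19155/16793) = (-30143*1/32722 - 10397)/(-556639933/16793) = (-30143/32722 - 10397)*(-16793/556639933) = -340240777/32722*(-16793/556639933) = 5713663368161/18214371887626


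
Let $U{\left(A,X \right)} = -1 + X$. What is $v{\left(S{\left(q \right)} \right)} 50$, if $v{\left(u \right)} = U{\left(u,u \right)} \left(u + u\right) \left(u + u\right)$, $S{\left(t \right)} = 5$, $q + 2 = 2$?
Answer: $20000$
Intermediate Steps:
$q = 0$ ($q = -2 + 2 = 0$)
$v{\left(u \right)} = 4 u^{2} \left(-1 + u\right)$ ($v{\left(u \right)} = \left(-1 + u\right) \left(u + u\right) \left(u + u\right) = \left(-1 + u\right) 2 u 2 u = \left(-1 + u\right) 4 u^{2} = 4 u^{2} \left(-1 + u\right)$)
$v{\left(S{\left(q \right)} \right)} 50 = 4 \cdot 5^{2} \left(-1 + 5\right) 50 = 4 \cdot 25 \cdot 4 \cdot 50 = 400 \cdot 50 = 20000$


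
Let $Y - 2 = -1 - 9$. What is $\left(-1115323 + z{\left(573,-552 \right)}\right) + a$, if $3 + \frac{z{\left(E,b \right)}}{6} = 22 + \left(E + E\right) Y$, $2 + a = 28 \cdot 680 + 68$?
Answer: $-1151111$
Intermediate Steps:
$Y = -8$ ($Y = 2 - 10 = -8$)
$a = 19106$ ($a = -2 + \left(28 \cdot 680 + 68\right) = -2 + \left(19040 + 68\right) = -2 + 19108 = 19106$)
$z{\left(E,b \right)} = 114 - 96 E$ ($z{\left(E,b \right)} = -18 + 6 \left(22 + \left(E + E\right) \left(-8\right)\right) = -18 + 6 \left(22 + 2 E \left(-8\right)\right) = -18 + 6 \left(22 - 16 E\right) = -18 - \left(-132 + 96 E\right) = 114 - 96 E$)
$\left(-1115323 + z{\left(573,-552 \right)}\right) + a = \left(-1115323 + \left(114 - 55008\right)\right) + 19106 = \left(-1115323 - 54894\right) + 19106 = -1170217 + 19106 = -1151111$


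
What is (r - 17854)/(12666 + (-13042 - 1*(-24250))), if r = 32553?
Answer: 14699/23874 ≈ 0.61569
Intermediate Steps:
(r - 17854)/(12666 + (-13042 - 1*(-24250))) = (32553 - 17854)/(12666 + (-13042 - 1*(-24250))) = 14699/(12666 + (-13042 + 24250)) = 14699/(12666 + 11208) = 14699/23874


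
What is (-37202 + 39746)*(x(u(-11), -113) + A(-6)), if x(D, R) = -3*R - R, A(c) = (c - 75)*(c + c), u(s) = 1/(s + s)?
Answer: 3622656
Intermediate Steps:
u(s) = 1/(2*s)
A(c) = 2*c*(-75 + c) (A(c) = (-75 + c)*(2*c) = 2*c*(-75 + c))
x(D, R) = -4*R
(-37202 + 39746)*(x(u(-11), -113) + A(-6)) = (-37202 + 39746)*(-4*(-113) + 2*(-6)*(-75 - 6)) = 2544*(452 + 2*(-6)*(-81)) = 2544*(452 + 972) = 2544*1424 = 3622656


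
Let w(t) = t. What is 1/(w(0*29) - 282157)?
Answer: -1/282157 ≈ -3.5441e-6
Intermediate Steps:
1/(w(0*29) - 282157) = 1/(0*29 - 282157) = 1/(0 - 282157) = 1/(-282157) = -1/282157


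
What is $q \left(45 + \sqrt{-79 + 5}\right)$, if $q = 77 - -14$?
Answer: $4095 + 91 i \sqrt{74} \approx 4095.0 + 782.81 i$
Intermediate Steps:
$q = 91$ ($q = 77 + 14 = 91$)
$q \left(45 + \sqrt{-79 + 5}\right) = 91 \left(45 + \sqrt{-79 + 5}\right) = 91 \left(45 + \sqrt{-74}\right) = 91 \left(45 + i \sqrt{74}\right) = 4095 + 91 i \sqrt{74}$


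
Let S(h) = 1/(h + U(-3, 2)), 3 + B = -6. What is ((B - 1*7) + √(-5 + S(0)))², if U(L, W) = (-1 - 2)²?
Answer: 2260/9 - 64*I*√11/3 ≈ 251.11 - 70.755*I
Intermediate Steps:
B = -9 (B = -3 - 6 = -9)
U(L, W) = 9 (U(L, W) = (-3)² = 9)
S(h) = 1/(9 + h) (S(h) = 1/(h + 9) = 1/(9 + h))
((B - 1*7) + √(-5 + S(0)))² = ((-9 - 1*7) + √(-5 + 1/(9 + 0)))² = ((-9 - 7) + √(-5 + 1/9))² = (-16 + √(-5 + ⅑))² = (-16 + √(-44/9))² = (-16 + 2*I*√11/3)²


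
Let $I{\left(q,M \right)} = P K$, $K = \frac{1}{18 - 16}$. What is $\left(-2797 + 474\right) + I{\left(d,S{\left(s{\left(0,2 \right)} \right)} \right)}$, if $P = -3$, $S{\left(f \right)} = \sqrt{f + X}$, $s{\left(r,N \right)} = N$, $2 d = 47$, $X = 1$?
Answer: $- \frac{4649}{2} \approx -2324.5$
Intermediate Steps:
$d = \frac{47}{2}$ ($d = \frac{1}{2} \cdot 47 = \frac{47}{2} \approx 23.5$)
$K = \frac{1}{2} \approx 0.5$
$S{\left(f \right)} = \sqrt{1 + f}$ ($S{\left(f \right)} = \sqrt{f + 1} = \sqrt{1 + f}$)
$I{\left(q,M \right)} = - \frac{3}{2}$ ($I{\left(q,M \right)} = \left(-3\right) \frac{1}{2} = - \frac{3}{2}$)
$\left(-2797 + 474\right) + I{\left(d,S{\left(s{\left(0,2 \right)} \right)} \right)} = \left(-2797 + 474\right) - \frac{3}{2} = -2323 - \frac{3}{2} = - \frac{4649}{2}$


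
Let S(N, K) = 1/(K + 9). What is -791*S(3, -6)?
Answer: -791/3 ≈ -263.67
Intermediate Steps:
S(N, K) = 1/(9 + K)
-791*S(3, -6) = -791/(9 - 6) = -791/3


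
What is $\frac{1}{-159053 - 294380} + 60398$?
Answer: $\frac{27386446333}{453433} \approx 60398.0$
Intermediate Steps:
$\frac{1}{-159053 - 294380} + 60398 = \frac{1}{-453433} + 60398 = - \frac{1}{453433} + 60398 = \frac{27386446333}{453433}$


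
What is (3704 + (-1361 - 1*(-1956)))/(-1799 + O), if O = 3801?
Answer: 4299/2002 ≈ 2.1474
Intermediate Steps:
(3704 + (-1361 - 1*(-1956)))/(-1799 + O) = (3704 + (-1361 - 1*(-1956)))/(-1799 + 3801) = (3704 + (-1361 + 1956))/2002 = (3704 + 595)*(1/2002) = 4299*(1/2002) = 4299/2002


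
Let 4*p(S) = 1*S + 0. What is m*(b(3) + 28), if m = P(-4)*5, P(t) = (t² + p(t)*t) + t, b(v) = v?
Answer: 2480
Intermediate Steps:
p(S) = S/4 (p(S) = (1*S + 0)/4 = (S + 0)/4 = S/4)
P(t) = t + 5*t²/4 (P(t) = (t² + (t/4)*t) + t = (t² + t²/4) + t = 5*t²/4 + t = t + 5*t²/4)
m = 80 (m = ((¼)*(-4)*(4 + 5*(-4)))*5 = ((¼)*(-4)*(4 - 20))*5 = ((¼)*(-4)*(-16))*5 = 16*5 = 80)
m*(b(3) + 28) = 80*(3 + 28) = 80*31 = 2480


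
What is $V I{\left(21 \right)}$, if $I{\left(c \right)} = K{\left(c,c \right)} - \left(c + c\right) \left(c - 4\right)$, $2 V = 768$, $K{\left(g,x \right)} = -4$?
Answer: $-275712$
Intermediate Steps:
$V = 384$ ($V = \frac{1}{2} \cdot 768 = 384$)
$I{\left(c \right)} = -4 - 2 c \left(-4 + c\right)$ ($I{\left(c \right)} = -4 - \left(c + c\right) \left(c - 4\right) = -4 - 2 c \left(-4 + c\right)$)
$V I{\left(21 \right)} = 384 \left(-4 - 2 \cdot 21^{2} + 8 \cdot 21\right) = 384 \left(-4 - 882 + 168\right) = 384 \left(-718\right) = -275712$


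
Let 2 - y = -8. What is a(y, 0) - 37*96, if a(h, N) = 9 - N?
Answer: -3543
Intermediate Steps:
y = 10 (y = 2 - 1*(-8) = 2 + 8 = 10)
a(y, 0) - 37*96 = (9 - 1*0) - 37*96 = (9 + 0) - 3552 = 9 - 3552 = -3543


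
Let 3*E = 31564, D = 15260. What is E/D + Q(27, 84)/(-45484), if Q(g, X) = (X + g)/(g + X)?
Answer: 358902799/520564380 ≈ 0.68945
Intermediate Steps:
Q(g, X) = 1 (Q(g, X) = (X + g)/(X + g) = 1)
E = 31564/3 (E = (⅓)*31564 = 31564/3 ≈ 10521.)
E/D + Q(27, 84)/(-45484) = (31564/3)/15260 + 1/(-45484) = (31564/3)*(1/15260) + 1*(-1/45484) = 7891/11445 - 1/45484 = 358902799/520564380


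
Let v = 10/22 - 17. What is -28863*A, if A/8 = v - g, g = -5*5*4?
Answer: -211969872/11 ≈ -1.9270e+7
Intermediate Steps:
g = -100 (g = -25*4 = -100)
v = -182/11 (v = 10*(1/22) - 17 = 5/11 - 17 = -182/11 ≈ -16.545)
A = 7344/11 (A = 8*(-182/11 - 1*(-100)) = 8*(-182/11 + 100) = 8*(918/11) = 7344/11 ≈ 667.64)
-28863*A = -28863*7344/11 = -211969872/11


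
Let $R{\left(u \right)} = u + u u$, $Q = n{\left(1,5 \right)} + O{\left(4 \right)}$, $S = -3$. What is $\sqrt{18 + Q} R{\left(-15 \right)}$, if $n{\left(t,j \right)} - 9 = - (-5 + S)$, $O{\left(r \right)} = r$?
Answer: $210 \sqrt{39} \approx 1311.4$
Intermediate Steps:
$n{\left(t,j \right)} = 17$ ($n{\left(t,j \right)} = 9 - \left(-5 - 3\right) = 9 - -8 = 9 + 8 = 17$)
$Q = 21$ ($Q = 17 + 4 = 21$)
$R{\left(u \right)} = u + u^{2}$
$\sqrt{18 + Q} R{\left(-15 \right)} = \sqrt{18 + 21} \left(- 15 \left(1 - 15\right)\right) = \sqrt{39} \left(\left(-15\right) \left(-14\right)\right) = \sqrt{39} \cdot 210 = 210 \sqrt{39}$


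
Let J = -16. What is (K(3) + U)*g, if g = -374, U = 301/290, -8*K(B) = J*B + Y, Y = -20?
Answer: -517242/145 ≈ -3567.2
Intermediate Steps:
K(B) = 5/2 + 2*B (K(B) = -(-16*B - 20)/8 = -(-20 - 16*B)/8 = 5/2 + 2*B)
U = 301/290 (U = 301*(1/290) = 301/290 ≈ 1.0379)
(K(3) + U)*g = ((5/2 + 2*3) + 301/290)*(-374) = ((5/2 + 6) + 301/290)*(-374) = (17/2 + 301/290)*(-374) = (1383/145)*(-374) = -517242/145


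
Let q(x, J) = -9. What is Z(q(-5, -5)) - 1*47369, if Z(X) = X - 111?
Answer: -47489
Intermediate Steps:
Z(X) = -111 + X
Z(q(-5, -5)) - 1*47369 = (-111 - 9) - 1*47369 = -120 - 47369 = -47489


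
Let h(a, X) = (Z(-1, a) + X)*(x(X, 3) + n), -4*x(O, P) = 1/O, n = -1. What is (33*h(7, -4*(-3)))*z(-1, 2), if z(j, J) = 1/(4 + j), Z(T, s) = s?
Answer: -10241/48 ≈ -213.35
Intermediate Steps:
x(O, P) = -1/(4*O)
h(a, X) = (-1 - 1/(4*X))*(X + a) (h(a, X) = (a + X)*(-1/(4*X) - 1) = (X + a)*(-1 - 1/(4*X)) = (-1 - 1/(4*X))*(X + a))
(33*h(7, -4*(-3)))*z(-1, 2) = (33*(-¼ - (-4)*(-3) - 1*7 - ¼*7/(-4*(-3))))/(4 - 1) = (33*(-¼ - 1*12 - 7 - ¼*7/12))/3 = (33*(-¼ - 12 - 7 - ¼*7*1/12))*(⅓) = (33*(-¼ - 12 - 7 - 7/48))*(⅓) = (33*(-931/48))*(⅓) = -10241/16*⅓ = -10241/48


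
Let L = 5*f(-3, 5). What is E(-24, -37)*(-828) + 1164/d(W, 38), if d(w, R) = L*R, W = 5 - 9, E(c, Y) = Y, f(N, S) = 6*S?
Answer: 14552197/475 ≈ 30636.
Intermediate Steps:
L = 150 (L = 5*(6*5) = 5*30 = 150)
W = -4
d(w, R) = 150*R
E(-24, -37)*(-828) + 1164/d(W, 38) = -37*(-828) + 1164/((150*38)) = 30636 + 1164/5700 = 30636 + 1164*(1/5700) = 30636 + 97/475 = 14552197/475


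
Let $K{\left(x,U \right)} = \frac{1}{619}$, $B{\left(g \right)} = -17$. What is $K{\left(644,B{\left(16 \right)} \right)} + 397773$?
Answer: $\frac{246221488}{619} \approx 3.9777 \cdot 10^{5}$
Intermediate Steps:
$K{\left(x,U \right)} = \frac{1}{619}$
$K{\left(644,B{\left(16 \right)} \right)} + 397773 = \frac{1}{619} + 397773 = \frac{246221488}{619}$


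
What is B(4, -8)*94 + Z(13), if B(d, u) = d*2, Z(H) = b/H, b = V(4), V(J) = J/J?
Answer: 9777/13 ≈ 752.08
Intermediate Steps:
V(J) = 1
b = 1
Z(H) = 1/H
B(d, u) = 2*d
B(4, -8)*94 + Z(13) = (2*4)*94 + 1/13 = 8*94 + 1/13 = 752 + 1/13 = 9777/13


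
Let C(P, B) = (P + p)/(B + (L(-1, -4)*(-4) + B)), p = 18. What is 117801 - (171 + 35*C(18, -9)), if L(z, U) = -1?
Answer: 117720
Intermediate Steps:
C(P, B) = (18 + P)/(4 + 2*B) (C(P, B) = (P + 18)/(B + (-1*(-4) + B)) = (18 + P)/(B + (4 + B)) = (18 + P)/(4 + 2*B))
117801 - (171 + 35*C(18, -9)) = 117801 - (171 + 35*((18 + 18)/(2*(2 - 9)))) = 117801 - (171 + 35*((½)*36/(-7))) = 117801 - (171 + 35*((½)*(-⅐)*36)) = 117801 - (171 + 35*(-18/7)) = 117801 - (171 - 90) = 117801 - 1*81 = 117801 - 81 = 117720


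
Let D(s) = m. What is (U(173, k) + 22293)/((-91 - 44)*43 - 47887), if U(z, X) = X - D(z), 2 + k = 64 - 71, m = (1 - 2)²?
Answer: -22283/53692 ≈ -0.41502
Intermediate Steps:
m = 1 (m = (-1)² = 1)
k = -9 (k = -2 + (64 - 71) = -2 - 7 = -9)
D(s) = 1
U(z, X) = -1 + X (U(z, X) = X - 1*1 = X - 1 = -1 + X)
(U(173, k) + 22293)/((-91 - 44)*43 - 47887) = ((-1 - 9) + 22293)/((-91 - 44)*43 - 47887) = (-10 + 22293)/(-135*43 - 47887) = 22283/(-5805 - 47887) = 22283/(-53692) = 22283*(-1/53692) = -22283/53692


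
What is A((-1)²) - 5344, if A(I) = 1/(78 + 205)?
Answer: -1512351/283 ≈ -5344.0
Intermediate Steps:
A(I) = 1/283
A((-1)²) - 5344 = 1/283 - 5344 = -1512351/283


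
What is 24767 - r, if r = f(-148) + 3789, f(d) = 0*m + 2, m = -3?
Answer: 20976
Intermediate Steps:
f(d) = 2 (f(d) = 0*(-3) + 2 = 0 + 2 = 2)
r = 3791 (r = 2 + 3789 = 3791)
24767 - r = 24767 - 1*3791 = 24767 - 3791 = 20976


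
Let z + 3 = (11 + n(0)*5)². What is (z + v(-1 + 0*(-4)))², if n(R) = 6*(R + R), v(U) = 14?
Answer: 17424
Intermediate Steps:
n(R) = 12*R (n(R) = 6*(2*R) = 12*R)
z = 118 (z = -3 + (11 + (12*0)*5)² = -3 + (11 + 0*5)² = -3 + (11 + 0)² = -3 + 11² = -3 + 121 = 118)
(z + v(-1 + 0*(-4)))² = (118 + 14)² = 132² = 17424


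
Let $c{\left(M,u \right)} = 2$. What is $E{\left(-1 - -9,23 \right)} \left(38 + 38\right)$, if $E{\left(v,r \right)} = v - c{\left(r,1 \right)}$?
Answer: $456$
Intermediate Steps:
$E{\left(v,r \right)} = -2 + v$ ($E{\left(v,r \right)} = v - 2 = -2 + v$)
$E{\left(-1 - -9,23 \right)} \left(38 + 38\right) = \left(-2 - -8\right) \left(38 + 38\right) = \left(-2 + \left(-1 + 9\right)\right) 76 = \left(-2 + 8\right) 76 = 6 \cdot 76 = 456$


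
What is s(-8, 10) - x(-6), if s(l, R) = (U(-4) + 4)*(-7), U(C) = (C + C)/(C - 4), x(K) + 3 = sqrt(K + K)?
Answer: -32 - 2*I*sqrt(3) ≈ -32.0 - 3.4641*I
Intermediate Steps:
x(K) = -3 + sqrt(2)*sqrt(K) (x(K) = -3 + sqrt(K + K) = -3 + sqrt(2*K) = -3 + sqrt(2)*sqrt(K))
U(C) = 2*C/(-4 + C) (U(C) = (2*C)/(-4 + C) = 2*C/(-4 + C))
s(l, R) = -35 (s(l, R) = (2*(-4)/(-4 - 4) + 4)*(-7) = (2*(-4)/(-8) + 4)*(-7) = (2*(-4)*(-1/8) + 4)*(-7) = (1 + 4)*(-7) = 5*(-7) = -35)
s(-8, 10) - x(-6) = -35 - (-3 + sqrt(2)*sqrt(-6)) = -35 - (-3 + sqrt(2)*(I*sqrt(6))) = -35 - (-3 + 2*I*sqrt(3)) = -35 + (3 - 2*I*sqrt(3)) = -32 - 2*I*sqrt(3)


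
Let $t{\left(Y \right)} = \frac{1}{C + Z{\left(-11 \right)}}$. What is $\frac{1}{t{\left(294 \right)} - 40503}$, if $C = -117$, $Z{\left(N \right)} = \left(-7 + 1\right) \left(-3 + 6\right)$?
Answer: $- \frac{135}{5467906} \approx -2.469 \cdot 10^{-5}$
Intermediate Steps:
$Z{\left(N \right)} = -18$ ($Z{\left(N \right)} = \left(-6\right) 3 = -18$)
$t{\left(Y \right)} = - \frac{1}{135}$ ($t{\left(Y \right)} = \frac{1}{-117 - 18} = \frac{1}{-135} = - \frac{1}{135}$)
$\frac{1}{t{\left(294 \right)} - 40503} = \frac{1}{- \frac{1}{135} - 40503} = \frac{1}{- \frac{5467906}{135}} = - \frac{135}{5467906}$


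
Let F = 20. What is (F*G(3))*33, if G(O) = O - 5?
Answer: -1320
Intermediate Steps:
G(O) = -5 + O
(F*G(3))*33 = (20*(-5 + 3))*33 = (20*(-2))*33 = -40*33 = -1320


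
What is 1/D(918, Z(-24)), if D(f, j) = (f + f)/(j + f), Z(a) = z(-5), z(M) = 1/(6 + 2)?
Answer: 7345/14688 ≈ 0.50007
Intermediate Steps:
z(M) = ⅛ (z(M) = 1/8 = ⅛)
Z(a) = ⅛
D(f, j) = 2*f/(f + j) (D(f, j) = (2*f)/(f + j) = 2*f/(f + j))
1/D(918, Z(-24)) = 1/(2*918/(918 + ⅛)) = 1/(2*918/(7345/8)) = 1/(2*918*(8/7345)) = 1/(14688/7345) = 7345/14688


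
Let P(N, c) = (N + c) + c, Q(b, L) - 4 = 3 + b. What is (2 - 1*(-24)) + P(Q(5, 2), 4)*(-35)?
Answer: -674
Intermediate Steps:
Q(b, L) = 7 + b (Q(b, L) = 4 + (3 + b) = 7 + b)
P(N, c) = N + 2*c
(2 - 1*(-24)) + P(Q(5, 2), 4)*(-35) = (2 - 1*(-24)) + ((7 + 5) + 2*4)*(-35) = (2 + 24) + (12 + 8)*(-35) = 26 + 20*(-35) = 26 - 700 = -674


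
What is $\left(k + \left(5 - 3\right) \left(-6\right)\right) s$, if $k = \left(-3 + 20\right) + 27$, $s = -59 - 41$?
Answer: $-3200$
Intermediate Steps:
$s = -100$ ($s = -59 - 41 = -100$)
$k = 44$ ($k = 17 + 27 = 44$)
$\left(k + \left(5 - 3\right) \left(-6\right)\right) s = \left(44 + \left(5 - 3\right) \left(-6\right)\right) \left(-100\right) = \left(44 + 2 \left(-6\right)\right) \left(-100\right) = \left(44 - 12\right) \left(-100\right) = 32 \left(-100\right) = -3200$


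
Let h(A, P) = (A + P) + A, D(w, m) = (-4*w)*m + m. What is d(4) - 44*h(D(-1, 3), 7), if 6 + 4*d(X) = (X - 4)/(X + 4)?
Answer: -3259/2 ≈ -1629.5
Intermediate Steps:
D(w, m) = m - 4*m*w (D(w, m) = -4*m*w + m = m - 4*m*w)
h(A, P) = P + 2*A
d(X) = -3/2 + (-4 + X)/(4*(4 + X)) (d(X) = -3/2 + ((X - 4)/(X + 4))/4 = -3/2 + ((-4 + X)/(4 + X))/4 = -3/2 + (-4 + X)/(4*(4 + X)))
d(4) - 44*h(D(-1, 3), 7) = (-28 - 5*4)/(4*(4 + 4)) - 44*(7 + 2*(3*(1 - 4*(-1)))) = (¼)*(-28 - 20)/8 - 44*(7 + 2*(3*(1 + 4))) = (¼)*(⅛)*(-48) - 44*(7 + 2*(3*5)) = -3/2 - 44*(7 + 2*15) = -3/2 - 44*(7 + 30) = -3/2 - 44*37 = -3/2 - 1628 = -3259/2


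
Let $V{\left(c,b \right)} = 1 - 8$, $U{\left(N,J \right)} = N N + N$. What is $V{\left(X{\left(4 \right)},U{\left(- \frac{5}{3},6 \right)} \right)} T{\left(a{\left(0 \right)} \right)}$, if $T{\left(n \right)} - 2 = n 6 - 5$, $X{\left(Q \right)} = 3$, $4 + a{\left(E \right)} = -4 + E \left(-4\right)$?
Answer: $357$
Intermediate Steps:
$a{\left(E \right)} = -8 - 4 E$ ($a{\left(E \right)} = -4 + \left(-4 + E \left(-4\right)\right) = -4 - \left(4 + 4 E\right) = -8 - 4 E$)
$U{\left(N,J \right)} = N + N^{2}$ ($U{\left(N,J \right)} = N^{2} + N = N + N^{2}$)
$V{\left(c,b \right)} = -7$ ($V{\left(c,b \right)} = 1 - 8 = -7$)
$T{\left(n \right)} = -3 + 6 n$ ($T{\left(n \right)} = 2 + \left(n 6 - 5\right) = 2 + \left(6 n - 5\right) = 2 + \left(-5 + 6 n\right) = -3 + 6 n$)
$V{\left(X{\left(4 \right)},U{\left(- \frac{5}{3},6 \right)} \right)} T{\left(a{\left(0 \right)} \right)} = - 7 \left(-3 + 6 \left(-8 - 0\right)\right) = - 7 \left(-3 + 6 \left(-8 + 0\right)\right) = - 7 \left(-3 + 6 \left(-8\right)\right) = - 7 \left(-3 - 48\right) = \left(-7\right) \left(-51\right) = 357$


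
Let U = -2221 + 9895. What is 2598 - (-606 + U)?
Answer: -4470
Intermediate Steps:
U = 7674
2598 - (-606 + U) = 2598 - (-606 + 7674) = 2598 - 1*7068 = 2598 - 7068 = -4470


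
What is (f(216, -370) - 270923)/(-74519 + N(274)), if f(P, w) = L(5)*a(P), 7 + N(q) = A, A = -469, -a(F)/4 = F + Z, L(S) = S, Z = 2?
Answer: 275283/74995 ≈ 3.6707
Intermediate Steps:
a(F) = -8 - 4*F (a(F) = -4*(F + 2) = -4*(2 + F) = -8 - 4*F)
N(q) = -476 (N(q) = -7 - 469 = -476)
f(P, w) = -40 - 20*P (f(P, w) = 5*(-8 - 4*P) = -40 - 20*P)
(f(216, -370) - 270923)/(-74519 + N(274)) = ((-40 - 20*216) - 270923)/(-74519 - 476) = ((-40 - 4320) - 270923)/(-74995) = (-4360 - 270923)*(-1/74995) = -275283*(-1/74995) = 275283/74995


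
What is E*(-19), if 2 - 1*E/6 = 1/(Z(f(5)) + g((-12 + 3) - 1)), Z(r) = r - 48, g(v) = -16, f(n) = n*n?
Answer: -3002/13 ≈ -230.92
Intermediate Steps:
f(n) = n²
Z(r) = -48 + r
E = 158/13 (E = 12 - 6/((-48 + 5²) - 16) = 12 - 6/((-48 + 25) - 16) = 12 - 6/(-23 - 16) = 12 - 6/(-39) = 12 - 6*(-1/39) = 12 + 2/13 = 158/13 ≈ 12.154)
E*(-19) = (158/13)*(-19) = -3002/13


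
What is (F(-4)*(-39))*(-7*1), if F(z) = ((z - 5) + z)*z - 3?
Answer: 13377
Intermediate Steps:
F(z) = -3 + z*(-5 + 2*z) (F(z) = ((-5 + z) + z)*z - 3 = (-5 + 2*z)*z - 3 = z*(-5 + 2*z) - 3 = -3 + z*(-5 + 2*z))
(F(-4)*(-39))*(-7*1) = ((-3 - 5*(-4) + 2*(-4)²)*(-39))*(-7*1) = ((-3 + 20 + 2*16)*(-39))*(-7) = ((-3 + 20 + 32)*(-39))*(-7) = (49*(-39))*(-7) = -1911*(-7) = 13377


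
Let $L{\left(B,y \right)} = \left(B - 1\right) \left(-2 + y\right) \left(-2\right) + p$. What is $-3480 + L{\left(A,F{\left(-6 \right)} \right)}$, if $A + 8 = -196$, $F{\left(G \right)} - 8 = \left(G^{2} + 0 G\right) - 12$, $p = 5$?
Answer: $8825$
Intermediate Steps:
$F{\left(G \right)} = -4 + G^{2}$ ($F{\left(G \right)} = 8 + \left(\left(G^{2} + 0 G\right) - 12\right) = 8 + \left(\left(G^{2} + 0\right) - 12\right) = 8 + \left(G^{2} - 12\right) = 8 + \left(-12 + G^{2}\right) = -4 + G^{2}$)
$A = -204$ ($A = -8 - 196 = -204$)
$L{\left(B,y \right)} = 5 - 2 \left(-1 + B\right) \left(-2 + y\right)$ ($L{\left(B,y \right)} = \left(B - 1\right) \left(-2 + y\right) \left(-2\right) + 5 = \left(-1 + B\right) \left(-2 + y\right) \left(-2\right) + 5 = - 2 \left(-1 + B\right) \left(-2 + y\right) + 5 = 5 - 2 \left(-1 + B\right) \left(-2 + y\right)$)
$-3480 + L{\left(A,F{\left(-6 \right)} \right)} = -3480 + \left(1 + 2 \left(-4 + \left(-6\right)^{2}\right) + 4 \left(-204\right) - - 408 \left(-4 + \left(-6\right)^{2}\right)\right) = -3480 + \left(1 + 2 \left(-4 + 36\right) - 816 - - 408 \left(-4 + 36\right)\right) = -3480 + \left(1 + 2 \cdot 32 - 816 - \left(-408\right) 32\right) = -3480 + \left(1 + 64 - 816 + 13056\right) = -3480 + 12305 = 8825$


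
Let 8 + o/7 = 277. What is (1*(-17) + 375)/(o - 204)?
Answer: 358/1679 ≈ 0.21322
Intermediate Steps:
o = 1883 (o = -56 + 7*277 = -56 + 1939 = 1883)
(1*(-17) + 375)/(o - 204) = (1*(-17) + 375)/(1883 - 204) = (-17 + 375)/1679 = 358*(1/1679) = 358/1679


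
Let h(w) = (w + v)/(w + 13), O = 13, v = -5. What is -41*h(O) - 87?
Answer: -1295/13 ≈ -99.615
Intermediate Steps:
h(w) = (-5 + w)/(13 + w) (h(w) = (w - 5)/(w + 13) = (-5 + w)/(13 + w))
-41*h(O) - 87 = -41*(-5 + 13)/(13 + 13) - 87 = -41*8/26 - 87 = -41*4/13 - 87 = -164/13 - 87 = -1295/13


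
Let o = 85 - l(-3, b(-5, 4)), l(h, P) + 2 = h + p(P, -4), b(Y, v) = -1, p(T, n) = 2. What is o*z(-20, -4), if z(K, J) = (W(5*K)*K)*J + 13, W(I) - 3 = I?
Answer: -681736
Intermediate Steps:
l(h, P) = h (l(h, P) = -2 + (h + 2) = -2 + (2 + h) = h)
W(I) = 3 + I
z(K, J) = 13 + J*K*(3 + 5*K) (z(K, J) = ((3 + 5*K)*K)*J + 13 = (K*(3 + 5*K))*J + 13 = J*K*(3 + 5*K) + 13 = 13 + J*K*(3 + 5*K))
o = 88 (o = 85 - 1*(-3) = 85 + 3 = 88)
o*z(-20, -4) = 88*(13 - 4*(-20)*(3 + 5*(-20))) = 88*(13 - 4*(-20)*(3 - 100)) = 88*(13 - 4*(-20)*(-97)) = 88*(13 - 7760) = 88*(-7747) = -681736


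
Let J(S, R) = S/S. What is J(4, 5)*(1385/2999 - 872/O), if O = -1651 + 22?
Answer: 4871293/4885371 ≈ 0.99712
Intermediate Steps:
O = -1629
J(S, R) = 1
J(4, 5)*(1385/2999 - 872/O) = 1*(1385/2999 - 872/(-1629)) = 1*(1385*(1/2999) - 872*(-1/1629)) = 1*(1385/2999 + 872/1629) = 1*(4871293/4885371) = 4871293/4885371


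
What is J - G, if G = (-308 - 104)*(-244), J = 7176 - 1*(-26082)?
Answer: -67270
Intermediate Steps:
J = 33258 (J = 7176 + 26082 = 33258)
G = 100528 (G = -412*(-244) = 100528)
J - G = 33258 - 1*100528 = 33258 - 100528 = -67270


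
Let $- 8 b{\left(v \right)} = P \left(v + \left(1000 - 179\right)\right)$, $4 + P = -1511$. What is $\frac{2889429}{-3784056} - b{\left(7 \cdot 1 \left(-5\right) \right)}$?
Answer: $- \frac{187751631653}{1261352} \approx -1.4885 \cdot 10^{5}$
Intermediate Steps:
$P = -1515$ ($P = -4 - 1511 = -1515$)
$b{\left(v \right)} = \frac{1243815}{8} + \frac{1515 v}{8}$ ($b{\left(v \right)} = - \frac{\left(-1515\right) \left(v + \left(1000 - 179\right)\right)}{8} = - \frac{\left(-1515\right) \left(v + 821\right)}{8} = - \frac{\left(-1515\right) \left(821 + v\right)}{8} = - \frac{-1243815 - 1515 v}{8} = \frac{1243815}{8} + \frac{1515 v}{8}$)
$\frac{2889429}{-3784056} - b{\left(7 \cdot 1 \left(-5\right) \right)} = \frac{2889429}{-3784056} - \left(\frac{1243815}{8} + \frac{1515 \cdot 7 \cdot 1 \left(-5\right)}{8}\right) = 2889429 \left(- \frac{1}{3784056}\right) - \left(\frac{1243815}{8} + \frac{1515 \cdot 7 \left(-5\right)}{8}\right) = - \frac{963143}{1261352} - \left(\frac{1243815}{8} + \frac{1515}{8} \left(-35\right)\right) = - \frac{963143}{1261352} - \left(\frac{1243815}{8} - \frac{53025}{8}\right) = - \frac{963143}{1261352} - \frac{595395}{4} = - \frac{187751631653}{1261352}$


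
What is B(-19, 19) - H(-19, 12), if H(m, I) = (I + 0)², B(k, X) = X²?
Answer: 217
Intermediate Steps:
H(m, I) = I²
B(-19, 19) - H(-19, 12) = 19² - 1*12² = 361 - 1*144 = 361 - 144 = 217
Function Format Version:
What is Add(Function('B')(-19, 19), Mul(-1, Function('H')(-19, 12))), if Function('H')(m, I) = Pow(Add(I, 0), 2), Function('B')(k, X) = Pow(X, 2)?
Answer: 217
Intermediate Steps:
Function('H')(m, I) = Pow(I, 2)
Add(Function('B')(-19, 19), Mul(-1, Function('H')(-19, 12))) = Add(Pow(19, 2), Mul(-1, Pow(12, 2))) = Add(361, Mul(-1, 144)) = Add(361, -144) = 217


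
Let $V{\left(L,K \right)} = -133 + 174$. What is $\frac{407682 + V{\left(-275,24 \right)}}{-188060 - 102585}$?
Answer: $- \frac{407723}{290645} \approx -1.4028$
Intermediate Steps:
$V{\left(L,K \right)} = 41$
$\frac{407682 + V{\left(-275,24 \right)}}{-188060 - 102585} = \frac{407682 + 41}{-188060 - 102585} = \frac{407723}{-290645} = 407723 \left(- \frac{1}{290645}\right) = - \frac{407723}{290645}$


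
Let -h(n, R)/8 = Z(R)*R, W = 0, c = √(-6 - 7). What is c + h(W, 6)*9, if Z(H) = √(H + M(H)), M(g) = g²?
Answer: -432*√42 + I*√13 ≈ -2799.7 + 3.6056*I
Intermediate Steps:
c = I*√13 (c = √(-13) = I*√13 ≈ 3.6056*I)
Z(H) = √(H + H²)
h(n, R) = -8*R*√(R*(1 + R)) (h(n, R) = -8*√(R*(1 + R))*R = -8*R*√(R*(1 + R)))
c + h(W, 6)*9 = I*√13 - 8*6*√(6*(1 + 6))*9 = I*√13 - 8*6*√(6*7)*9 = I*√13 - 8*6*√42*9 = I*√13 - 48*√42*9 = I*√13 - 432*√42 = -432*√42 + I*√13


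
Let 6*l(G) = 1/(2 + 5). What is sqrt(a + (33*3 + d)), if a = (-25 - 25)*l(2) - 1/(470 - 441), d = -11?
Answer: sqrt(32183214)/609 ≈ 9.3153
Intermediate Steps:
l(G) = 1/42 (l(G) = 1/(6*(2 + 5)) = (1/6)/7 = (1/6)*(1/7) = 1/42)
a = -746/609 (a = (-25 - 25)*(1/42) - 1/(470 - 441) = -50*1/42 - 1/29 = -25/21 - 1*1/29 = -25/21 - 1/29 = -746/609 ≈ -1.2250)
sqrt(a + (33*3 + d)) = sqrt(-746/609 + (33*3 - 11)) = sqrt(-746/609 + (99 - 11)) = sqrt(-746/609 + 88) = sqrt(52846/609) = sqrt(32183214)/609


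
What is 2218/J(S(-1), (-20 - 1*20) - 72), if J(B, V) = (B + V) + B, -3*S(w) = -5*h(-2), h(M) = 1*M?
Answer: -3327/178 ≈ -18.691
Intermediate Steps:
h(M) = M
S(w) = -10/3 (S(w) = -(-5)*(-2)/3 = -⅓*10 = -10/3)
J(B, V) = V + 2*B
2218/J(S(-1), (-20 - 1*20) - 72) = 2218/(((-20 - 1*20) - 72) + 2*(-10/3)) = 2218/(((-20 - 20) - 72) - 20/3) = 2218/((-40 - 72) - 20/3) = 2218/(-112 - 20/3) = 2218/(-356/3) = 2218*(-3/356) = -3327/178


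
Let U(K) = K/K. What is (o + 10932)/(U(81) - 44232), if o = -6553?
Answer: -4379/44231 ≈ -0.099003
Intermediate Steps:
U(K) = 1
(o + 10932)/(U(81) - 44232) = (-6553 + 10932)/(1 - 44232) = 4379/(-44231) = 4379*(-1/44231) = -4379/44231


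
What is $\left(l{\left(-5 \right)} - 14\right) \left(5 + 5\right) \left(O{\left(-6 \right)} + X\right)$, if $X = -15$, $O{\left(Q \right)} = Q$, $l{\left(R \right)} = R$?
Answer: $3990$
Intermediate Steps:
$\left(l{\left(-5 \right)} - 14\right) \left(5 + 5\right) \left(O{\left(-6 \right)} + X\right) = \left(-5 - 14\right) \left(5 + 5\right) \left(-6 - 15\right) = \left(-19\right) 10 \left(-21\right) = \left(-190\right) \left(-21\right) = 3990$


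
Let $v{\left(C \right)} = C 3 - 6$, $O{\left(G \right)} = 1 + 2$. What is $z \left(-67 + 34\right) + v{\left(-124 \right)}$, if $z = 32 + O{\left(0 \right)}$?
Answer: $-1533$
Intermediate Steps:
$O{\left(G \right)} = 3$
$v{\left(C \right)} = -6 + 3 C$ ($v{\left(C \right)} = 3 C - 6 = -6 + 3 C$)
$z = 35$ ($z = 32 + 3 = 35$)
$z \left(-67 + 34\right) + v{\left(-124 \right)} = 35 \left(-67 + 34\right) + \left(-6 + 3 \left(-124\right)\right) = 35 \left(-33\right) - 378 = -1155 - 378 = -1533$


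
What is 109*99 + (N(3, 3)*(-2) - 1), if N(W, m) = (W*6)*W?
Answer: 10682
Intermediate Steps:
N(W, m) = 6*W**2 (N(W, m) = (6*W)*W = 6*W**2)
109*99 + (N(3, 3)*(-2) - 1) = 109*99 + ((6*3**2)*(-2) - 1) = 10791 + ((6*9)*(-2) - 1) = 10791 + (54*(-2) - 1) = 10791 + (-108 - 1) = 10791 - 109 = 10682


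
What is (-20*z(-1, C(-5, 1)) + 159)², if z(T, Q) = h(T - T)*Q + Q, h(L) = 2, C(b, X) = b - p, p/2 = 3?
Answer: 670761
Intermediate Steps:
p = 6 (p = 2*3 = 6)
C(b, X) = -6 + b (C(b, X) = b - 1*6 = b - 6 = -6 + b)
z(T, Q) = 3*Q (z(T, Q) = 2*Q + Q = 3*Q)
(-20*z(-1, C(-5, 1)) + 159)² = (-60*(-6 - 5) + 159)² = (-60*(-11) + 159)² = (-20*(-33) + 159)² = (660 + 159)² = 819² = 670761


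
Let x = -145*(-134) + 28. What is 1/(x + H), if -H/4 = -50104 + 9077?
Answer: 1/183566 ≈ 5.4476e-6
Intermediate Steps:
H = 164108 (H = -4*(-50104 + 9077) = -4*(-41027) = 164108)
x = 19458 (x = 19430 + 28 = 19458)
1/(x + H) = 1/(19458 + 164108) = 1/183566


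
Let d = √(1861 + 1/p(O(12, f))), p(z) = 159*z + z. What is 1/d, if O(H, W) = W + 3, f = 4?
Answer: 4*√145902470/2084321 ≈ 0.023181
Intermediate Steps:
O(H, W) = 3 + W
p(z) = 160*z
d = √145902470/280 (d = √(1861 + 1/(160*(3 + 4))) = √(1861 + 1/(160*7)) = √(1861 + 1/1120) = √(2084321/1120) = √145902470/280 ≈ 43.139)
1/d = 1/(√145902470/280) = 4*√145902470/2084321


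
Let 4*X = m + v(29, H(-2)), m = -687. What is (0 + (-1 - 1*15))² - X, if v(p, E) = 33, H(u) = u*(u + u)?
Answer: 839/2 ≈ 419.50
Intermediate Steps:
H(u) = 2*u² (H(u) = u*(2*u) = 2*u²)
X = -327/2 (X = (-687 + 33)/4 = (¼)*(-654) = -327/2 ≈ -163.50)
(0 + (-1 - 1*15))² - X = (0 + (-1 - 1*15))² - 1*(-327/2) = (0 + (-1 - 15))² + 327/2 = (0 - 16)² + 327/2 = (-16)² + 327/2 = 256 + 327/2 = 839/2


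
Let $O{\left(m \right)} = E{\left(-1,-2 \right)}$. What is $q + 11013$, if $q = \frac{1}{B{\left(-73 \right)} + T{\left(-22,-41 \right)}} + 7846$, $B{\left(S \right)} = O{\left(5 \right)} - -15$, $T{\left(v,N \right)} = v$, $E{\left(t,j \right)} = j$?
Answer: $\frac{169730}{9} \approx 18859.0$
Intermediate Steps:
$O{\left(m \right)} = -2$
$B{\left(S \right)} = 13$ ($B{\left(S \right)} = -2 - -15 = -2 + 15 = 13$)
$q = \frac{70613}{9}$ ($q = \frac{1}{13 - 22} + 7846 = \frac{1}{-9} + 7846 = - \frac{1}{9} + 7846 = \frac{70613}{9} \approx 7845.9$)
$q + 11013 = \frac{70613}{9} + 11013 = \frac{169730}{9}$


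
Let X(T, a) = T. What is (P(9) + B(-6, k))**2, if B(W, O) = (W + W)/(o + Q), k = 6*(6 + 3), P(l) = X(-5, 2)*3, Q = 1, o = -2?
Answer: 9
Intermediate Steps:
P(l) = -15 (P(l) = -5*3 = -15)
k = 54 (k = 6*9 = 54)
B(W, O) = -2*W (B(W, O) = (W + W)/(-2 + 1) = (2*W)/(-1) = (2*W)*(-1) = -2*W)
(P(9) + B(-6, k))**2 = (-15 - 2*(-6))**2 = (-15 + 12)**2 = (-3)**2 = 9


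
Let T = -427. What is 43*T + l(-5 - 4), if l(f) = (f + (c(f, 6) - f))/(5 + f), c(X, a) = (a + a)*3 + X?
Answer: -73471/4 ≈ -18368.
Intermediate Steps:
c(X, a) = X + 6*a (c(X, a) = (2*a)*3 + X = 6*a + X = X + 6*a)
l(f) = (36 + f)/(5 + f) (l(f) = (f + ((f + 6*6) - f))/(5 + f) = (f + ((f + 36) - f))/(5 + f) = (f + ((36 + f) - f))/(5 + f) = (f + 36)/(5 + f) = (36 + f)/(5 + f))
43*T + l(-5 - 4) = 43*(-427) + (36 + (-5 - 4))/(5 + (-5 - 4)) = -18361 + (36 - 9)/(5 - 9) = -18361 + 27/(-4) = -18361 - 1/4*27 = -18361 - 27/4 = -73471/4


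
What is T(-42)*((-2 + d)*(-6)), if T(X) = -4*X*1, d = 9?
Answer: -7056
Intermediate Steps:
T(X) = -4*X
T(-42)*((-2 + d)*(-6)) = (-4*(-42))*((-2 + 9)*(-6)) = 168*(7*(-6)) = 168*(-42) = -7056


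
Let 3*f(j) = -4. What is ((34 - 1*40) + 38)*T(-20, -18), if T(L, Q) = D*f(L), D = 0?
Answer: 0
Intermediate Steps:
f(j) = -4/3 (f(j) = (⅓)*(-4) = -4/3)
T(L, Q) = 0 (T(L, Q) = 0*(-4/3) = 0)
((34 - 1*40) + 38)*T(-20, -18) = ((34 - 1*40) + 38)*0 = ((34 - 40) + 38)*0 = (-6 + 38)*0 = 32*0 = 0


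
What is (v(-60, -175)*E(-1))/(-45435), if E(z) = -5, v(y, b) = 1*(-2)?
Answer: -2/9087 ≈ -0.00022009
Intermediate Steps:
v(y, b) = -2
(v(-60, -175)*E(-1))/(-45435) = -2*(-5)/(-45435) = 10*(-1/45435) = -2/9087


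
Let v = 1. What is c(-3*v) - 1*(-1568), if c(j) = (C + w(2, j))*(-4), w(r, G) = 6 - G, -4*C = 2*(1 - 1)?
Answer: 1532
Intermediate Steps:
C = 0 (C = -(1 - 1)/2 = -0/2 = -1/4*0 = 0)
c(j) = -24 + 4*j (c(j) = (0 + (6 - j))*(-4) = (6 - j)*(-4) = -24 + 4*j)
c(-3*v) - 1*(-1568) = (-24 + 4*(-3*1)) - 1*(-1568) = (-24 + 4*(-3)) + 1568 = (-24 - 12) + 1568 = -36 + 1568 = 1532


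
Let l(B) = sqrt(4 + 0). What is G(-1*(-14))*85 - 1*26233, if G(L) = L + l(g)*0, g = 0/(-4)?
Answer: -25043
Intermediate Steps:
g = 0 (g = 0*(-1/4) = 0)
l(B) = 2 (l(B) = sqrt(4) = 2)
G(L) = L (G(L) = L + 2*0 = L + 0 = L)
G(-1*(-14))*85 - 1*26233 = -1*(-14)*85 - 1*26233 = 14*85 - 26233 = 1190 - 26233 = -25043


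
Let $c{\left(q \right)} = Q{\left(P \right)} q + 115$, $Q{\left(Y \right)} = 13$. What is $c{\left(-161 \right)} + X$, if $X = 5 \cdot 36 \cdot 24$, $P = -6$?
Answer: $2342$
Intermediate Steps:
$c{\left(q \right)} = 115 + 13 q$ ($c{\left(q \right)} = 13 q + 115 = 115 + 13 q$)
$X = 4320$ ($X = 180 \cdot 24 = 4320$)
$c{\left(-161 \right)} + X = \left(115 + 13 \left(-161\right)\right) + 4320 = \left(115 - 2093\right) + 4320 = -1978 + 4320 = 2342$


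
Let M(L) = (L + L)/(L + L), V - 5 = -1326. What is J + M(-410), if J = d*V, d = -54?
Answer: 71335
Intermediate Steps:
V = -1321 (V = 5 - 1326 = -1321)
J = 71334 (J = -54*(-1321) = 71334)
M(L) = 1 (M(L) = (2*L)/((2*L)) = (2*L)*(1/(2*L)) = 1)
J + M(-410) = 71334 + 1 = 71335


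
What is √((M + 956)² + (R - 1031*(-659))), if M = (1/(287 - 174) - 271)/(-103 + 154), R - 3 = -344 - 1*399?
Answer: √52558048952077/5763 ≈ 1258.0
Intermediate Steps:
R = -740 (R = 3 + (-344 - 1*399) = 3 + (-344 - 399) = 3 - 743 = -740)
M = -30622/5763 (M = (1/113 - 271)/51 = (1/113 - 271)*(1/51) = -30622/113*1/51 = -30622/5763 ≈ -5.3136)
√((M + 956)² + (R - 1031*(-659))) = √((-30622/5763 + 956)² + (-740 - 1031*(-659))) = √((5478806/5763)² + (-740 + 679429)) = √(30017315185636/33212169 + 678689) = √(52558048952077/33212169) = √52558048952077/5763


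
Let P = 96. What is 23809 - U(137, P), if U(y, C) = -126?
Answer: 23935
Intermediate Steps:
23809 - U(137, P) = 23809 - 1*(-126) = 23809 + 126 = 23935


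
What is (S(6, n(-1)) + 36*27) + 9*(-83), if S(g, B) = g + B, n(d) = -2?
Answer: 229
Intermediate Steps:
S(g, B) = B + g
(S(6, n(-1)) + 36*27) + 9*(-83) = ((-2 + 6) + 36*27) + 9*(-83) = (4 + 972) - 747 = 976 - 747 = 229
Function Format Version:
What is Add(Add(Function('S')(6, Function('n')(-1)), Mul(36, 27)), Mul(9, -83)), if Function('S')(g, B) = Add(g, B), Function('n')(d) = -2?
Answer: 229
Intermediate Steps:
Function('S')(g, B) = Add(B, g)
Add(Add(Function('S')(6, Function('n')(-1)), Mul(36, 27)), Mul(9, -83)) = Add(Add(Add(-2, 6), Mul(36, 27)), Mul(9, -83)) = Add(Add(4, 972), -747) = Add(976, -747) = 229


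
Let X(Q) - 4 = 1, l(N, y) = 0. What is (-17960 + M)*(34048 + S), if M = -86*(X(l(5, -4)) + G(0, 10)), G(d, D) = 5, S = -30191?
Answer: -72588740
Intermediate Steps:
X(Q) = 5 (X(Q) = 4 + 1 = 5)
M = -860 (M = -86*(5 + 5) = -86*10 = -860)
(-17960 + M)*(34048 + S) = (-17960 - 860)*(34048 - 30191) = -18820*3857 = -72588740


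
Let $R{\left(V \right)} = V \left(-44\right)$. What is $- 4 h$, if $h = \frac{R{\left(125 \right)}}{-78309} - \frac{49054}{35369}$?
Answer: $\frac{11735608}{2228247} \approx 5.2667$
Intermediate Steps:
$R{\left(V \right)} = - 44 V$
$h = - \frac{2933902}{2228247}$ ($h = \frac{\left(-44\right) 125}{-78309} - \frac{49054}{35369} = \left(-5500\right) \left(- \frac{1}{78309}\right) - \frac{49054}{35369} = \frac{500}{7119} - \frac{49054}{35369} = - \frac{2933902}{2228247} \approx -1.3167$)
$- 4 h = \left(-4\right) \left(- \frac{2933902}{2228247}\right) = \frac{11735608}{2228247}$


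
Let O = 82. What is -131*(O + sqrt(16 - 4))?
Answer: -10742 - 262*sqrt(3) ≈ -11196.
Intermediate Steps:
-131*(O + sqrt(16 - 4)) = -131*(82 + sqrt(16 - 4)) = -131*(82 + sqrt(12)) = -131*(82 + 2*sqrt(3)) = -10742 - 262*sqrt(3)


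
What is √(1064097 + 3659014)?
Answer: √4723111 ≈ 2173.3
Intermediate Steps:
√(1064097 + 3659014) = √4723111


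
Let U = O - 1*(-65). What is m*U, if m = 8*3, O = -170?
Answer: -2520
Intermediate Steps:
U = -105 (U = -170 - 1*(-65) = -170 + 65 = -105)
m = 24
m*U = 24*(-105) = -2520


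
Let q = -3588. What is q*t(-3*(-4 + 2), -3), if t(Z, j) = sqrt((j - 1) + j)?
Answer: -3588*I*sqrt(7) ≈ -9493.0*I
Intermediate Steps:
t(Z, j) = sqrt(-1 + 2*j) (t(Z, j) = sqrt((-1 + j) + j) = sqrt(-1 + 2*j))
q*t(-3*(-4 + 2), -3) = -3588*sqrt(-1 + 2*(-3)) = -3588*sqrt(-1 - 6) = -3588*I*sqrt(7)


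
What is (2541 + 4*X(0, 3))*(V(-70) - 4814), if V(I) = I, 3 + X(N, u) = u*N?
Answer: -12351636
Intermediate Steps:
X(N, u) = -3 + N*u (X(N, u) = -3 + u*N = -3 + N*u)
(2541 + 4*X(0, 3))*(V(-70) - 4814) = (2541 + 4*(-3 + 0*3))*(-70 - 4814) = (2541 + 4*(-3 + 0))*(-4884) = (2541 + 4*(-3))*(-4884) = (2541 - 12)*(-4884) = 2529*(-4884) = -12351636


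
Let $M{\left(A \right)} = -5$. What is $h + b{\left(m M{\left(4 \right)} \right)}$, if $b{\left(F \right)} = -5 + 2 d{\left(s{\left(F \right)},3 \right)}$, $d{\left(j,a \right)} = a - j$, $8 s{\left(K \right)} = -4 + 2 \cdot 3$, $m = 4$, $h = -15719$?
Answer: $- \frac{31437}{2} \approx -15719.0$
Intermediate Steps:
$s{\left(K \right)} = \frac{1}{4}$ ($s{\left(K \right)} = \frac{-4 + 2 \cdot 3}{8} = \frac{-4 + 6}{8} = \frac{1}{8} \cdot 2 = \frac{1}{4}$)
$b{\left(F \right)} = \frac{1}{2}$ ($b{\left(F \right)} = -5 + 2 \left(3 - \frac{1}{4}\right) = -5 + 2 \cdot \frac{11}{4} = -5 + \frac{11}{2} = \frac{1}{2}$)
$h + b{\left(m M{\left(4 \right)} \right)} = -15719 + \frac{1}{2} = - \frac{31437}{2}$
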